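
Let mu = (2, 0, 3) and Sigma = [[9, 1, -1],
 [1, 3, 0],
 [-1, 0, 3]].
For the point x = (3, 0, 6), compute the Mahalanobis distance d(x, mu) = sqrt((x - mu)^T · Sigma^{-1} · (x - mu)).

Step 1 — centre the observation: (x - mu) = (1, 0, 3).

Step 2 — invert Sigma (cofactor / det for 3×3, or solve directly):
  Sigma^{-1} = [[0.12, -0.04, 0.04],
 [-0.04, 0.3467, -0.0133],
 [0.04, -0.0133, 0.3467]].

Step 3 — form the quadratic (x - mu)^T · Sigma^{-1} · (x - mu):
  Sigma^{-1} · (x - mu) = (0.24, -0.08, 1.08).
  (x - mu)^T · [Sigma^{-1} · (x - mu)] = (1)·(0.24) + (0)·(-0.08) + (3)·(1.08) = 3.48.

Step 4 — take square root: d = √(3.48) ≈ 1.8655.

d(x, mu) = √(3.48) ≈ 1.8655


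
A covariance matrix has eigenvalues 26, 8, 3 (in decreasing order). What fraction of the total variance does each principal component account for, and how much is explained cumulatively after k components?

Step 1 — total variance = trace(Sigma) = Σ λ_i = 26 + 8 + 3 = 37.

Step 2 — fraction explained by component i = λ_i / Σ λ:
  PC1: 26/37 = 0.7027
  PC2: 8/37 = 0.2162
  PC3: 3/37 = 0.0811

Step 3 — cumulative fraction after k components = (λ_1 + ... + λ_k) / Σ λ:
  k = 1: 26/37 = 0.7027
  k = 2: (26 + 8)/37 = 34/37 = 0.9189
  k = 3: (26 + 8 + 3)/37 = 37/37 = 1

Summary (fraction, with percent):

explained: PC1 0.7027 (70.27%), PC2 0.2162 (21.62%), PC3 0.0811 (8.11%);  cumulative: 0.7027, 0.9189, 1


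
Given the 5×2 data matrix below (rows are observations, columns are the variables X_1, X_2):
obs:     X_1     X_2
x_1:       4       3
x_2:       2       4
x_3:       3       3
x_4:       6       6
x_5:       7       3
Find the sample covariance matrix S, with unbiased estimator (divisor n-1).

Step 1 — column means:
  mean(X_1) = (4 + 2 + 3 + 6 + 7) / 5 = 22/5 = 4.4
  mean(X_2) = (3 + 4 + 3 + 6 + 3) / 5 = 19/5 = 3.8

Step 2 — sample covariance S[i,j] = (1/(n-1)) · Σ_k (x_{k,i} - mean_i) · (x_{k,j} - mean_j), with n-1 = 4.
  S[X_1,X_1] = ((-0.4)·(-0.4) + (-2.4)·(-2.4) + (-1.4)·(-1.4) + (1.6)·(1.6) + (2.6)·(2.6)) / 4 = 17.2/4 = 4.3
  S[X_1,X_2] = ((-0.4)·(-0.8) + (-2.4)·(0.2) + (-1.4)·(-0.8) + (1.6)·(2.2) + (2.6)·(-0.8)) / 4 = 2.4/4 = 0.6
  S[X_2,X_2] = ((-0.8)·(-0.8) + (0.2)·(0.2) + (-0.8)·(-0.8) + (2.2)·(2.2) + (-0.8)·(-0.8)) / 4 = 6.8/4 = 1.7

S is symmetric (S[j,i] = S[i,j]). Assembling:

S = [[4.3, 0.6],
 [0.6, 1.7]]


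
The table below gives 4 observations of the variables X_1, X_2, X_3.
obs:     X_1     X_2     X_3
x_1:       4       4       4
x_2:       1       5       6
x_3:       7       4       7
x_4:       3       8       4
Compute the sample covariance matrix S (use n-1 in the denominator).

Step 1 — column means:
  mean(X_1) = (4 + 1 + 7 + 3) / 4 = 15/4 = 3.75
  mean(X_2) = (4 + 5 + 4 + 8) / 4 = 21/4 = 5.25
  mean(X_3) = (4 + 6 + 7 + 4) / 4 = 21/4 = 5.25

Step 2 — sample covariance S[i,j] = (1/(n-1)) · Σ_k (x_{k,i} - mean_i) · (x_{k,j} - mean_j), with n-1 = 3.
  S[X_1,X_1] = ((0.25)·(0.25) + (-2.75)·(-2.75) + (3.25)·(3.25) + (-0.75)·(-0.75)) / 3 = 18.75/3 = 6.25
  S[X_1,X_2] = ((0.25)·(-1.25) + (-2.75)·(-0.25) + (3.25)·(-1.25) + (-0.75)·(2.75)) / 3 = -5.75/3 = -1.9167
  S[X_1,X_3] = ((0.25)·(-1.25) + (-2.75)·(0.75) + (3.25)·(1.75) + (-0.75)·(-1.25)) / 3 = 4.25/3 = 1.4167
  S[X_2,X_2] = ((-1.25)·(-1.25) + (-0.25)·(-0.25) + (-1.25)·(-1.25) + (2.75)·(2.75)) / 3 = 10.75/3 = 3.5833
  S[X_2,X_3] = ((-1.25)·(-1.25) + (-0.25)·(0.75) + (-1.25)·(1.75) + (2.75)·(-1.25)) / 3 = -4.25/3 = -1.4167
  S[X_3,X_3] = ((-1.25)·(-1.25) + (0.75)·(0.75) + (1.75)·(1.75) + (-1.25)·(-1.25)) / 3 = 6.75/3 = 2.25

S is symmetric (S[j,i] = S[i,j]). Assembling:

S = [[6.25, -1.9167, 1.4167],
 [-1.9167, 3.5833, -1.4167],
 [1.4167, -1.4167, 2.25]]


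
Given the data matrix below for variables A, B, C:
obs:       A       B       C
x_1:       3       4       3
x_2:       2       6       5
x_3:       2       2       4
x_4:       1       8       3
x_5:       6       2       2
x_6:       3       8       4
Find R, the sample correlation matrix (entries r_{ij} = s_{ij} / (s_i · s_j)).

Step 1 — column means:
  mean(A) = (3 + 2 + 2 + 1 + 6 + 3) / 6 = 17/6 = 2.8333
  mean(B) = (4 + 6 + 2 + 8 + 2 + 8) / 6 = 30/6 = 5
  mean(C) = (3 + 5 + 4 + 3 + 2 + 4) / 6 = 21/6 = 3.5

Step 2 — sample variances and covariances s[i,j] = (1/(n-1)) · Σ_k (x_{k,i} - mean_i) · (x_{k,j} - mean_j), with n-1 = 5:
  s[A,A] = ((0.1667)·(0.1667) + (-0.8333)·(-0.8333) + (-0.8333)·(-0.8333) + (-1.8333)·(-1.8333) + (3.1667)·(3.1667) + (0.1667)·(0.1667)) / 5 = 14.8333/5 = 2.9667
  s[A,B] = ((0.1667)·(-1) + (-0.8333)·(1) + (-0.8333)·(-3) + (-1.8333)·(3) + (3.1667)·(-3) + (0.1667)·(3)) / 5 = -13/5 = -2.6
  s[A,C] = ((0.1667)·(-0.5) + (-0.8333)·(1.5) + (-0.8333)·(0.5) + (-1.8333)·(-0.5) + (3.1667)·(-1.5) + (0.1667)·(0.5)) / 5 = -5.5/5 = -1.1
  s[B,B] = ((-1)·(-1) + (1)·(1) + (-3)·(-3) + (3)·(3) + (-3)·(-3) + (3)·(3)) / 5 = 38/5 = 7.6
  s[B,C] = ((-1)·(-0.5) + (1)·(1.5) + (-3)·(0.5) + (3)·(-0.5) + (-3)·(-1.5) + (3)·(0.5)) / 5 = 5/5 = 1
  s[C,C] = ((-0.5)·(-0.5) + (1.5)·(1.5) + (0.5)·(0.5) + (-0.5)·(-0.5) + (-1.5)·(-1.5) + (0.5)·(0.5)) / 5 = 5.5/5 = 1.1
  Sample standard deviations s_i = √(s[i,i]):
  s(A) = √(2.9667) = 1.7224
  s(B) = √(7.6) = 2.7568
  s(C) = √(1.1) = 1.0488

Step 3 — r_{ij} = s_{ij} / (s_i · s_j):
  r[A,A] = 1 (diagonal).
  r[A,B] = -2.6 / (1.7224 · 2.7568) = -2.6 / 4.7483 = -0.5476
  r[A,C] = -1.1 / (1.7224 · 1.0488) = -1.1 / 1.8065 = -0.6089
  r[B,B] = 1 (diagonal).
  r[B,C] = 1 / (2.7568 · 1.0488) = 1 / 2.8914 = 0.3459
  r[C,C] = 1 (diagonal).

R is symmetric with unit diagonal. Assembling:

R = [[1, -0.5476, -0.6089],
 [-0.5476, 1, 0.3459],
 [-0.6089, 0.3459, 1]]


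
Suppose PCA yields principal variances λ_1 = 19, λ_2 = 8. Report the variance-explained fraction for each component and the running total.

Step 1 — total variance = trace(Sigma) = Σ λ_i = 19 + 8 = 27.

Step 2 — fraction explained by component i = λ_i / Σ λ:
  PC1: 19/27 = 0.7037
  PC2: 8/27 = 0.2963

Step 3 — cumulative fraction after k components = (λ_1 + ... + λ_k) / Σ λ:
  k = 1: 19/27 = 0.7037
  k = 2: (19 + 8)/27 = 27/27 = 1

Summary (fraction, with percent):

explained: PC1 0.7037 (70.37%), PC2 0.2963 (29.63%);  cumulative: 0.7037, 1


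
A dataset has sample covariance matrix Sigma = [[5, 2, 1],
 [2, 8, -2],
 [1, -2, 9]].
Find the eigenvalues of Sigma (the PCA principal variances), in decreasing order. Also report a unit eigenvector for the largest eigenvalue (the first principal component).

Step 1 — characteristic polynomial p(λ) = det(λI - Sigma) = λ³ - tr·λ² + c_1·λ - det, where tr = trace, c_1 = sum of the principal 2×2 minors, det = det(Sigma):
  tr = 5 + 8 + 9 = 22,
  c_1 = (5·8 - (2)²) + (5·9 - (1)²) + (8·9 - (-2)²) = 36 + 44 + 68 = 148,
  det = 5·(8·9 - (-2)²) - (2)·((2)·9 - (-2)·(1)) + (1)·((2)·(-2) - 8·(1)) = 5·(68) - (2)·(20) + (1)·(-12) = 288.
  So p(λ) = λ³ - 22λ² + 148λ - 288.
Step 2 — look for an integer root (rational root theorem: any rational root is an integer divisor of 288). Testing λ = 8:
  p(8) = 512 - 1408 + 1184 - 288 = 0  ✓
  Dividing out (λ - 8): p(λ) = (λ - 8)(λ² - 14λ + 36).
Step 3 — remaining eigenvalues from the quadratic λ² - 14λ + 36 = 0:
  Δ = 14² - 4·36 = 196 - 144 = 52,  λ = (14 ± √52)/2 = (14 ± 7.2111)/2 ≈ 10.6056 or 3.3944.
  Sorted: λ_1 = 10.6056,  λ_2 = 8,  λ_3 = 3.3944  (check: sum = 22 = tr ✓).

Step 4 — unit eigenvector for λ_1 ≈ 10.6056: v spans the null space of (Sigma - λ_1 I), whose rows are
  r_1 = (-5.6056, 2, 1),  r_2 = (2, -2.6056, -2),  r_3 = (1, -2, -1.6056).
  v is orthogonal to every row, so take v ∝ r_1 × r_2 = ((2)·(-2) - (1)·(-2.6056), (1)·(2) - (-5.6056)·(-2), (-5.6056)·(-2.6056) - (2)·(2)) ≈ (-1.3944, -9.2111, 10.6056).
  Rescale (multiply by -1 so the first nonzero entry is positive): u = (1.3944, 9.2111, -10.6056).
  ||u|| = √((1.3944)² + (9.2111)² + (-10.6056)²) = √(199.2666) ≈ 14.1162,  v_1 = u/||u|| ≈ (0.0988, 0.6525, -0.7513) (||v_1|| = 1).

λ_1 = 10.6056,  λ_2 = 8,  λ_3 = 3.3944;  v_1 ≈ (0.0988, 0.6525, -0.7513)


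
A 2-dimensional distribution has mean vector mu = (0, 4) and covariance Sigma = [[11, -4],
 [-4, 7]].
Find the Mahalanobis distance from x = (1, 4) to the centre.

Step 1 — centre the observation: (x - mu) = (1, 0).

Step 2 — invert Sigma. det(Sigma) = 11·7 - (-4)² = 61.
  Sigma^{-1} = (1/det) · [[d, -b], [-b, a]] = [[0.1148, 0.0656],
 [0.0656, 0.1803]].

Step 3 — form the quadratic (x - mu)^T · Sigma^{-1} · (x - mu):
  Sigma^{-1} · (x - mu) = (0.1148, 0.0656).
  (x - mu)^T · [Sigma^{-1} · (x - mu)] = (1)·(0.1148) + (0)·(0.0656) = 0.1148.

Step 4 — take square root: d = √(0.1148) ≈ 0.3388.

d(x, mu) = √(0.1148) ≈ 0.3388


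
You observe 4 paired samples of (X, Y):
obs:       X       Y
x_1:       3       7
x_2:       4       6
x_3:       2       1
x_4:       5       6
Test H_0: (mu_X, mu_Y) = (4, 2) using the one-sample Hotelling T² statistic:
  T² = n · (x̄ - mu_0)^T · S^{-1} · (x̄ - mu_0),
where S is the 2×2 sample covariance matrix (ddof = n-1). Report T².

Step 1 — sample mean vector:
  mean(X) = (3 + 4 + 2 + 5) / 4 = 14/4 = 3.5
  mean(Y) = (7 + 6 + 1 + 6) / 4 = 20/4 = 5
  x̄ = (3.5, 5),  deviation x̄ - mu_0 = (3.5, 5) - (4, 2) = (-0.5, 3).

Step 2 — sample covariance matrix, S[i,j] = (1/(n-1)) · Σ_k (x_{k,i} - mean_i) · (x_{k,j} - mean_j), divisor n-1 = 3:
  S[X,X] = ((-0.5)·(-0.5) + (0.5)·(0.5) + (-1.5)·(-1.5) + (1.5)·(1.5)) / 3 = 5/3 = 1.6667
  S[X,Y] = ((-0.5)·(2) + (0.5)·(1) + (-1.5)·(-4) + (1.5)·(1)) / 3 = 7/3 = 2.3333
  S[Y,Y] = ((2)·(2) + (1)·(1) + (-4)·(-4) + (1)·(1)) / 3 = 22/3 = 7.3333
  S = [[1.6667, 2.3333],
 [2.3333, 7.3333]].

Step 3 — invert S. det(S) = 1.6667·7.3333 - (2.3333)² = 6.7778.
  S^{-1} = (1/det) · [[d, -b], [-b, a]] = [[1.082, -0.3443],
 [-0.3443, 0.2459]].

Step 4 — quadratic form (x̄ - mu_0)^T · S^{-1} · (x̄ - mu_0):
  S^{-1} · (x̄ - mu_0) = (-1.5738, 0.9098),
  (x̄ - mu_0)^T · [...] = (-0.5)·(-1.5738) + (3)·(0.9098) = 3.5164.

Step 5 — scale by n: T² = 4 · 3.5164 = 14.0656.

T² ≈ 14.0656


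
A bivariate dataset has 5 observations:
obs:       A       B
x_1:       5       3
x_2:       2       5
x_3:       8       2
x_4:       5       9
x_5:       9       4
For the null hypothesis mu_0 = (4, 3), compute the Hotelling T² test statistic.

Step 1 — sample mean vector:
  mean(A) = (5 + 2 + 8 + 5 + 9) / 5 = 29/5 = 5.8
  mean(B) = (3 + 5 + 2 + 9 + 4) / 5 = 23/5 = 4.6
  x̄ = (5.8, 4.6),  deviation x̄ - mu_0 = (5.8, 4.6) - (4, 3) = (1.8, 1.6).

Step 2 — sample covariance matrix, S[i,j] = (1/(n-1)) · Σ_k (x_{k,i} - mean_i) · (x_{k,j} - mean_j), divisor n-1 = 4:
  S[A,A] = ((-0.8)·(-0.8) + (-3.8)·(-3.8) + (2.2)·(2.2) + (-0.8)·(-0.8) + (3.2)·(3.2)) / 4 = 30.8/4 = 7.7
  S[A,B] = ((-0.8)·(-1.6) + (-3.8)·(0.4) + (2.2)·(-2.6) + (-0.8)·(4.4) + (3.2)·(-0.6)) / 4 = -11.4/4 = -2.85
  S[B,B] = ((-1.6)·(-1.6) + (0.4)·(0.4) + (-2.6)·(-2.6) + (4.4)·(4.4) + (-0.6)·(-0.6)) / 4 = 29.2/4 = 7.3
  S = [[7.7, -2.85],
 [-2.85, 7.3]].

Step 3 — invert S. det(S) = 7.7·7.3 - (-2.85)² = 48.0875.
  S^{-1} = (1/det) · [[d, -b], [-b, a]] = [[0.1518, 0.0593],
 [0.0593, 0.1601]].

Step 4 — quadratic form (x̄ - mu_0)^T · S^{-1} · (x̄ - mu_0):
  S^{-1} · (x̄ - mu_0) = (0.3681, 0.3629),
  (x̄ - mu_0)^T · [...] = (1.8)·(0.3681) + (1.6)·(0.3629) = 1.2432.

Step 5 — scale by n: T² = 5 · 1.2432 = 6.2158.

T² ≈ 6.2158


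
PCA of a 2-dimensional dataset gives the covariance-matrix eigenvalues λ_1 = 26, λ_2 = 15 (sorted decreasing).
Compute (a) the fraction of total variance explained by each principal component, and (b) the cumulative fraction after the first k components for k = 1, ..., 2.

Step 1 — total variance = trace(Sigma) = Σ λ_i = 26 + 15 = 41.

Step 2 — fraction explained by component i = λ_i / Σ λ:
  PC1: 26/41 = 0.6341
  PC2: 15/41 = 0.3659

Step 3 — cumulative fraction after k components = (λ_1 + ... + λ_k) / Σ λ:
  k = 1: 26/41 = 0.6341
  k = 2: (26 + 15)/41 = 41/41 = 1

Summary (fraction, with percent):

explained: PC1 0.6341 (63.41%), PC2 0.3659 (36.59%);  cumulative: 0.6341, 1


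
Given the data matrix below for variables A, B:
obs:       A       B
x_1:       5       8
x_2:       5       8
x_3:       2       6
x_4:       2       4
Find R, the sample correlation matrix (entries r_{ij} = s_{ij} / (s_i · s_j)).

Step 1 — column means:
  mean(A) = (5 + 5 + 2 + 2) / 4 = 14/4 = 3.5
  mean(B) = (8 + 8 + 6 + 4) / 4 = 26/4 = 6.5

Step 2 — sample variances and covariances s[i,j] = (1/(n-1)) · Σ_k (x_{k,i} - mean_i) · (x_{k,j} - mean_j), with n-1 = 3:
  s[A,A] = ((1.5)·(1.5) + (1.5)·(1.5) + (-1.5)·(-1.5) + (-1.5)·(-1.5)) / 3 = 9/3 = 3
  s[A,B] = ((1.5)·(1.5) + (1.5)·(1.5) + (-1.5)·(-0.5) + (-1.5)·(-2.5)) / 3 = 9/3 = 3
  s[B,B] = ((1.5)·(1.5) + (1.5)·(1.5) + (-0.5)·(-0.5) + (-2.5)·(-2.5)) / 3 = 11/3 = 3.6667
  Sample standard deviations s_i = √(s[i,i]):
  s(A) = √(3) = 1.7321
  s(B) = √(3.6667) = 1.9149

Step 3 — r_{ij} = s_{ij} / (s_i · s_j):
  r[A,A] = 1 (diagonal).
  r[A,B] = 3 / (1.7321 · 1.9149) = 3 / 3.3166 = 0.9045
  r[B,B] = 1 (diagonal).

R is symmetric with unit diagonal. Assembling:

R = [[1, 0.9045],
 [0.9045, 1]]


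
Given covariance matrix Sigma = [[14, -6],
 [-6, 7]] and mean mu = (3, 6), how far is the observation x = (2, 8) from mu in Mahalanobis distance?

Step 1 — centre the observation: (x - mu) = (-1, 2).

Step 2 — invert Sigma. det(Sigma) = 14·7 - (-6)² = 62.
  Sigma^{-1} = (1/det) · [[d, -b], [-b, a]] = [[0.1129, 0.0968],
 [0.0968, 0.2258]].

Step 3 — form the quadratic (x - mu)^T · Sigma^{-1} · (x - mu):
  Sigma^{-1} · (x - mu) = (0.0806, 0.3548).
  (x - mu)^T · [Sigma^{-1} · (x - mu)] = (-1)·(0.0806) + (2)·(0.3548) = 0.629.

Step 4 — take square root: d = √(0.629) ≈ 0.7931.

d(x, mu) = √(0.629) ≈ 0.7931


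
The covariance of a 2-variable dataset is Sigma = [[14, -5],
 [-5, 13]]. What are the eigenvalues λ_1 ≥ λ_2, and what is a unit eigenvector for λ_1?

Step 1 — characteristic polynomial of 2×2 Sigma:
  det(Sigma - λI) = λ² - trace · λ + det = 0.
  trace = 14 + 13 = 27, det = 14·13 - (-5)² = 157.
Step 2 — discriminant:
  Δ = trace² - 4·det = 729 - 628 = 101.
Step 3 — eigenvalues:
  λ = (trace ± √Δ)/2 = (27 ± 10.0499)/2,
  λ_1 = 18.5249,  λ_2 = 8.4751.

Step 4 — unit eigenvector for λ_1: solve (Sigma - λ_1 I)v = 0. First row:
  (14 - 18.5249)·v_x + (-5)·v_y = 0, i.e. (-4.5249)·v_x + (-5)·v_y = 0,
  so v ∝ (b, λ_1 - a) = (-5, 4.5249); multiply by -1 so the first entry is positive: u = (5, -4.5249).
  ||u|| = √((5)² + (-4.5249)²) = √(45.4751) ≈ 6.7435,
  v_1 = u/||u|| ≈ (0.7415, -0.671) (||v_1|| = 1).

λ_1 = 18.5249,  λ_2 = 8.4751;  v_1 ≈ (0.7415, -0.671)


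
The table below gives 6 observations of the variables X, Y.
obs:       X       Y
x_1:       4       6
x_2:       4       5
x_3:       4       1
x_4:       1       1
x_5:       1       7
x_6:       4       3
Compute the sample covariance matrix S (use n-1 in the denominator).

Step 1 — column means:
  mean(X) = (4 + 4 + 4 + 1 + 1 + 4) / 6 = 18/6 = 3
  mean(Y) = (6 + 5 + 1 + 1 + 7 + 3) / 6 = 23/6 = 3.8333

Step 2 — sample covariance S[i,j] = (1/(n-1)) · Σ_k (x_{k,i} - mean_i) · (x_{k,j} - mean_j), with n-1 = 5.
  S[X,X] = ((1)·(1) + (1)·(1) + (1)·(1) + (-2)·(-2) + (-2)·(-2) + (1)·(1)) / 5 = 12/5 = 2.4
  S[X,Y] = ((1)·(2.1667) + (1)·(1.1667) + (1)·(-2.8333) + (-2)·(-2.8333) + (-2)·(3.1667) + (1)·(-0.8333)) / 5 = -1/5 = -0.2
  S[Y,Y] = ((2.1667)·(2.1667) + (1.1667)·(1.1667) + (-2.8333)·(-2.8333) + (-2.8333)·(-2.8333) + (3.1667)·(3.1667) + (-0.8333)·(-0.8333)) / 5 = 32.8333/5 = 6.5667

S is symmetric (S[j,i] = S[i,j]). Assembling:

S = [[2.4, -0.2],
 [-0.2, 6.5667]]


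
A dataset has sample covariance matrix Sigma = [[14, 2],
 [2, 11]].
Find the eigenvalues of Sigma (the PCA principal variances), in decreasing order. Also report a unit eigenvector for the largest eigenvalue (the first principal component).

Step 1 — characteristic polynomial of 2×2 Sigma:
  det(Sigma - λI) = λ² - trace · λ + det = 0.
  trace = 14 + 11 = 25, det = 14·11 - (2)² = 150.
Step 2 — discriminant:
  Δ = trace² - 4·det = 625 - 600 = 25.
Step 3 — eigenvalues:
  λ = (trace ± √Δ)/2 = (25 ± 5)/2,
  λ_1 = 15,  λ_2 = 10.

Step 4 — unit eigenvector for λ_1: solve (Sigma - λ_1 I)v = 0. First row:
  (14 - 15)·v_x + (2)·v_y = 0, i.e. (-1)·v_x + (2)·v_y = 0,
  so v ∝ (b, λ_1 - a) = (2, 1) = u.
  ||u|| = √((2)² + (1)²) = √(5) ≈ 2.2361,
  v_1 = u/||u|| ≈ (0.8944, 0.4472) (||v_1|| = 1).

λ_1 = 15,  λ_2 = 10;  v_1 ≈ (0.8944, 0.4472)


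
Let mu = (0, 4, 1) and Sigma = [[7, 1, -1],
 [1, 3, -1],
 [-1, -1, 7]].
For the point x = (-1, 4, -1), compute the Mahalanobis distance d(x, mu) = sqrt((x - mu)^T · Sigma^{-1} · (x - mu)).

Step 1 — centre the observation: (x - mu) = (-1, 0, -2).

Step 2 — invert Sigma (cofactor / det for 3×3, or solve directly):
  Sigma^{-1} = [[0.1515, -0.0455, 0.0152],
 [-0.0455, 0.3636, 0.0455],
 [0.0152, 0.0455, 0.1515]].

Step 3 — form the quadratic (x - mu)^T · Sigma^{-1} · (x - mu):
  Sigma^{-1} · (x - mu) = (-0.1818, -0.0455, -0.3182).
  (x - mu)^T · [Sigma^{-1} · (x - mu)] = (-1)·(-0.1818) + (0)·(-0.0455) + (-2)·(-0.3182) = 0.8182.

Step 4 — take square root: d = √(0.8182) ≈ 0.9045.

d(x, mu) = √(0.8182) ≈ 0.9045


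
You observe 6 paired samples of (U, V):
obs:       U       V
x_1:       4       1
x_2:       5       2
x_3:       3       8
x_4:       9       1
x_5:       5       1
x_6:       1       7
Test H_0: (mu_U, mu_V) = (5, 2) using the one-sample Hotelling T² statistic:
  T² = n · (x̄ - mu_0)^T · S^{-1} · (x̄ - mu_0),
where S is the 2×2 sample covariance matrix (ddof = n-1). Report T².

Step 1 — sample mean vector:
  mean(U) = (4 + 5 + 3 + 9 + 5 + 1) / 6 = 27/6 = 4.5
  mean(V) = (1 + 2 + 8 + 1 + 1 + 7) / 6 = 20/6 = 3.3333
  x̄ = (4.5, 3.3333),  deviation x̄ - mu_0 = (4.5, 3.3333) - (5, 2) = (-0.5, 1.3333).

Step 2 — sample covariance matrix, S[i,j] = (1/(n-1)) · Σ_k (x_{k,i} - mean_i) · (x_{k,j} - mean_j), divisor n-1 = 5:
  S[U,U] = ((-0.5)·(-0.5) + (0.5)·(0.5) + (-1.5)·(-1.5) + (4.5)·(4.5) + (0.5)·(0.5) + (-3.5)·(-3.5)) / 5 = 35.5/5 = 7.1
  S[U,V] = ((-0.5)·(-2.3333) + (0.5)·(-1.3333) + (-1.5)·(4.6667) + (4.5)·(-2.3333) + (0.5)·(-2.3333) + (-3.5)·(3.6667)) / 5 = -31/5 = -6.2
  S[V,V] = ((-2.3333)·(-2.3333) + (-1.3333)·(-1.3333) + (4.6667)·(4.6667) + (-2.3333)·(-2.3333) + (-2.3333)·(-2.3333) + (3.6667)·(3.6667)) / 5 = 53.3333/5 = 10.6667
  S = [[7.1, -6.2],
 [-6.2, 10.6667]].

Step 3 — invert S. det(S) = 7.1·10.6667 - (-6.2)² = 37.2933.
  S^{-1} = (1/det) · [[d, -b], [-b, a]] = [[0.286, 0.1662],
 [0.1662, 0.1904]].

Step 4 — quadratic form (x̄ - mu_0)^T · S^{-1} · (x̄ - mu_0):
  S^{-1} · (x̄ - mu_0) = (0.0787, 0.1707),
  (x̄ - mu_0)^T · [...] = (-0.5)·(0.0787) + (1.3333)·(0.1707) = 0.1883.

Step 5 — scale by n: T² = 6 · 0.1883 = 1.1298.

T² ≈ 1.1298


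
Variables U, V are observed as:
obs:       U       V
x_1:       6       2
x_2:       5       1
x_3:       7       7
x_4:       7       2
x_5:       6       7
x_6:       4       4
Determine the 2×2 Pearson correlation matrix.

Step 1 — column means:
  mean(U) = (6 + 5 + 7 + 7 + 6 + 4) / 6 = 35/6 = 5.8333
  mean(V) = (2 + 1 + 7 + 2 + 7 + 4) / 6 = 23/6 = 3.8333

Step 2 — sample variances and covariances s[i,j] = (1/(n-1)) · Σ_k (x_{k,i} - mean_i) · (x_{k,j} - mean_j), with n-1 = 5:
  s[U,U] = ((0.1667)·(0.1667) + (-0.8333)·(-0.8333) + (1.1667)·(1.1667) + (1.1667)·(1.1667) + (0.1667)·(0.1667) + (-1.8333)·(-1.8333)) / 5 = 6.8333/5 = 1.3667
  s[U,V] = ((0.1667)·(-1.8333) + (-0.8333)·(-2.8333) + (1.1667)·(3.1667) + (1.1667)·(-1.8333) + (0.1667)·(3.1667) + (-1.8333)·(0.1667)) / 5 = 3.8333/5 = 0.7667
  s[V,V] = ((-1.8333)·(-1.8333) + (-2.8333)·(-2.8333) + (3.1667)·(3.1667) + (-1.8333)·(-1.8333) + (3.1667)·(3.1667) + (0.1667)·(0.1667)) / 5 = 34.8333/5 = 6.9667
  Sample standard deviations s_i = √(s[i,i]):
  s(U) = √(1.3667) = 1.169
  s(V) = √(6.9667) = 2.6394

Step 3 — r_{ij} = s_{ij} / (s_i · s_j):
  r[U,U] = 1 (diagonal).
  r[U,V] = 0.7667 / (1.169 · 2.6394) = 0.7667 / 3.0856 = 0.2485
  r[V,V] = 1 (diagonal).

R is symmetric with unit diagonal. Assembling:

R = [[1, 0.2485],
 [0.2485, 1]]


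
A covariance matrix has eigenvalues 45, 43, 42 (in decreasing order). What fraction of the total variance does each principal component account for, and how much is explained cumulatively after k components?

Step 1 — total variance = trace(Sigma) = Σ λ_i = 45 + 43 + 42 = 130.

Step 2 — fraction explained by component i = λ_i / Σ λ:
  PC1: 45/130 = 0.3462
  PC2: 43/130 = 0.3308
  PC3: 42/130 = 0.3231

Step 3 — cumulative fraction after k components = (λ_1 + ... + λ_k) / Σ λ:
  k = 1: 45/130 = 0.3462
  k = 2: (45 + 43)/130 = 88/130 = 0.6769
  k = 3: (45 + 43 + 42)/130 = 130/130 = 1

Summary (fraction, with percent):

explained: PC1 0.3462 (34.62%), PC2 0.3308 (33.08%), PC3 0.3231 (32.31%);  cumulative: 0.3462, 0.6769, 1


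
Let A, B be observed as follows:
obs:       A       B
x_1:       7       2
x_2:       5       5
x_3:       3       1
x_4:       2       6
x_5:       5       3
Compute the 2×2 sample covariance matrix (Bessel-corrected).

Step 1 — column means:
  mean(A) = (7 + 5 + 3 + 2 + 5) / 5 = 22/5 = 4.4
  mean(B) = (2 + 5 + 1 + 6 + 3) / 5 = 17/5 = 3.4

Step 2 — sample covariance S[i,j] = (1/(n-1)) · Σ_k (x_{k,i} - mean_i) · (x_{k,j} - mean_j), with n-1 = 4.
  S[A,A] = ((2.6)·(2.6) + (0.6)·(0.6) + (-1.4)·(-1.4) + (-2.4)·(-2.4) + (0.6)·(0.6)) / 4 = 15.2/4 = 3.8
  S[A,B] = ((2.6)·(-1.4) + (0.6)·(1.6) + (-1.4)·(-2.4) + (-2.4)·(2.6) + (0.6)·(-0.4)) / 4 = -5.8/4 = -1.45
  S[B,B] = ((-1.4)·(-1.4) + (1.6)·(1.6) + (-2.4)·(-2.4) + (2.6)·(2.6) + (-0.4)·(-0.4)) / 4 = 17.2/4 = 4.3

S is symmetric (S[j,i] = S[i,j]). Assembling:

S = [[3.8, -1.45],
 [-1.45, 4.3]]


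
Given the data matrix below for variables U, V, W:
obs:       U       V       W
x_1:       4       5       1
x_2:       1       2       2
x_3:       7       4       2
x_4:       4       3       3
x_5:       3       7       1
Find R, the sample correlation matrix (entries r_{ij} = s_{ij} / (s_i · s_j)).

Step 1 — column means:
  mean(U) = (4 + 1 + 7 + 4 + 3) / 5 = 19/5 = 3.8
  mean(V) = (5 + 2 + 4 + 3 + 7) / 5 = 21/5 = 4.2
  mean(W) = (1 + 2 + 2 + 3 + 1) / 5 = 9/5 = 1.8

Step 2 — sample variances and covariances s[i,j] = (1/(n-1)) · Σ_k (x_{k,i} - mean_i) · (x_{k,j} - mean_j), with n-1 = 4:
  s[U,U] = ((0.2)·(0.2) + (-2.8)·(-2.8) + (3.2)·(3.2) + (0.2)·(0.2) + (-0.8)·(-0.8)) / 4 = 18.8/4 = 4.7
  s[U,V] = ((0.2)·(0.8) + (-2.8)·(-2.2) + (3.2)·(-0.2) + (0.2)·(-1.2) + (-0.8)·(2.8)) / 4 = 3.2/4 = 0.8
  s[U,W] = ((0.2)·(-0.8) + (-2.8)·(0.2) + (3.2)·(0.2) + (0.2)·(1.2) + (-0.8)·(-0.8)) / 4 = 0.8/4 = 0.2
  s[V,V] = ((0.8)·(0.8) + (-2.2)·(-2.2) + (-0.2)·(-0.2) + (-1.2)·(-1.2) + (2.8)·(2.8)) / 4 = 14.8/4 = 3.7
  s[V,W] = ((0.8)·(-0.8) + (-2.2)·(0.2) + (-0.2)·(0.2) + (-1.2)·(1.2) + (2.8)·(-0.8)) / 4 = -4.8/4 = -1.2
  s[W,W] = ((-0.8)·(-0.8) + (0.2)·(0.2) + (0.2)·(0.2) + (1.2)·(1.2) + (-0.8)·(-0.8)) / 4 = 2.8/4 = 0.7
  Sample standard deviations s_i = √(s[i,i]):
  s(U) = √(4.7) = 2.1679
  s(V) = √(3.7) = 1.9235
  s(W) = √(0.7) = 0.8367

Step 3 — r_{ij} = s_{ij} / (s_i · s_j):
  r[U,U] = 1 (diagonal).
  r[U,V] = 0.8 / (2.1679 · 1.9235) = 0.8 / 4.1701 = 0.1918
  r[U,W] = 0.2 / (2.1679 · 0.8367) = 0.2 / 1.8138 = 0.1103
  r[V,V] = 1 (diagonal).
  r[V,W] = -1.2 / (1.9235 · 0.8367) = -1.2 / 1.6093 = -0.7456
  r[W,W] = 1 (diagonal).

R is symmetric with unit diagonal. Assembling:

R = [[1, 0.1918, 0.1103],
 [0.1918, 1, -0.7456],
 [0.1103, -0.7456, 1]]


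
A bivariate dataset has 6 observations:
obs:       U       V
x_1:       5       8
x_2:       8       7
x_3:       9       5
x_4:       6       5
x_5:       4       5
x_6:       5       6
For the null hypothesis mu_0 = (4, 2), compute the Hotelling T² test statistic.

Step 1 — sample mean vector:
  mean(U) = (5 + 8 + 9 + 6 + 4 + 5) / 6 = 37/6 = 6.1667
  mean(V) = (8 + 7 + 5 + 5 + 5 + 6) / 6 = 36/6 = 6
  x̄ = (6.1667, 6),  deviation x̄ - mu_0 = (6.1667, 6) - (4, 2) = (2.1667, 4).

Step 2 — sample covariance matrix, S[i,j] = (1/(n-1)) · Σ_k (x_{k,i} - mean_i) · (x_{k,j} - mean_j), divisor n-1 = 5:
  S[U,U] = ((-1.1667)·(-1.1667) + (1.8333)·(1.8333) + (2.8333)·(2.8333) + (-0.1667)·(-0.1667) + (-2.1667)·(-2.1667) + (-1.1667)·(-1.1667)) / 5 = 18.8333/5 = 3.7667
  S[U,V] = ((-1.1667)·(2) + (1.8333)·(1) + (2.8333)·(-1) + (-0.1667)·(-1) + (-2.1667)·(-1) + (-1.1667)·(0)) / 5 = -1/5 = -0.2
  S[V,V] = ((2)·(2) + (1)·(1) + (-1)·(-1) + (-1)·(-1) + (-1)·(-1) + (0)·(0)) / 5 = 8/5 = 1.6
  S = [[3.7667, -0.2],
 [-0.2, 1.6]].

Step 3 — invert S. det(S) = 3.7667·1.6 - (-0.2)² = 5.9867.
  S^{-1} = (1/det) · [[d, -b], [-b, a]] = [[0.2673, 0.0334],
 [0.0334, 0.6292]].

Step 4 — quadratic form (x̄ - mu_0)^T · S^{-1} · (x̄ - mu_0):
  S^{-1} · (x̄ - mu_0) = (0.7127, 2.5891),
  (x̄ - mu_0)^T · [...] = (2.1667)·(0.7127) + (4)·(2.5891) = 11.9005.

Step 5 — scale by n: T² = 6 · 11.9005 = 71.4031.

T² ≈ 71.4031


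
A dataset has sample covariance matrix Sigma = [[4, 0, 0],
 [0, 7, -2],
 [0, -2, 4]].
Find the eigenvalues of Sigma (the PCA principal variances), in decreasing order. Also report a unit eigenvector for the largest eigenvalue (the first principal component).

Step 1 — characteristic polynomial p(λ) = det(λI - Sigma) = λ³ - tr·λ² + c_1·λ - det, where tr = trace, c_1 = sum of the principal 2×2 minors, det = det(Sigma):
  tr = 4 + 7 + 4 = 15,
  c_1 = (4·7 - (0)²) + (4·4 - (0)²) + (7·4 - (-2)²) = 28 + 16 + 24 = 68,
  det = 4·(7·4 - (-2)²) - (0)·((0)·4 - (-2)·(0)) + (0)·((0)·(-2) - 7·(0)) = 4·(24) - (0)·(0) + (0)·(0) = 96.
  So p(λ) = λ³ - 15λ² + 68λ - 96.
Step 2 — look for an integer root (rational root theorem: any rational root is an integer divisor of 96). Testing λ = 3:
  p(3) = 27 - 135 + 204 - 96 = 0  ✓
  Dividing out (λ - 3): p(λ) = (λ - 3)(λ² - 12λ + 32).
Step 3 — remaining eigenvalues from the quadratic λ² - 12λ + 32 = 0:
  Δ = 12² - 4·32 = 144 - 128 = 16,  λ = (12 ± √16)/2 = (12 ± 4)/2 = 8 or 4.
  Sorted: λ_1 = 8,  λ_2 = 4,  λ_3 = 3  (check: sum = 15 = tr ✓).

Step 4 — unit eigenvector for λ_1 = 8: v spans the null space of (Sigma - λ_1 I), whose rows are
  r_1 = (-4, 0, 0),  r_2 = (0, -1, -2),  r_3 = (0, -2, -4).
  v is orthogonal to every row, so take v ∝ r_1 × r_2 = ((0)·(-2) - (0)·(-1), (0)·(0) - (-4)·(-2), (-4)·(-1) - (0)·(0)) = (0, -8, 4).
  Rescale (divide by 4; multiply by -1 so the first nonzero entry is positive): u = (0, 2, -1).
  ||u|| = √((0)² + (2)² + (-1)²) = √(5) ≈ 2.2361,  v_1 = u/||u|| ≈ (0, 0.8944, -0.4472) (||v_1|| = 1).

λ_1 = 8,  λ_2 = 4,  λ_3 = 3;  v_1 ≈ (0, 0.8944, -0.4472)


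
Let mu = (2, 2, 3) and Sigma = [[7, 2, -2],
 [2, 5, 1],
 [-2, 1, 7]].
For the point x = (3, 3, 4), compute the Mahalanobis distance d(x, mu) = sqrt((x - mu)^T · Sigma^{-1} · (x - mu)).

Step 1 — centre the observation: (x - mu) = (1, 1, 1).

Step 2 — invert Sigma (cofactor / det for 3×3, or solve directly):
  Sigma^{-1} = [[0.1868, -0.0879, 0.0659],
 [-0.0879, 0.2473, -0.0604],
 [0.0659, -0.0604, 0.1703]].

Step 3 — form the quadratic (x - mu)^T · Sigma^{-1} · (x - mu):
  Sigma^{-1} · (x - mu) = (0.1648, 0.0989, 0.1758).
  (x - mu)^T · [Sigma^{-1} · (x - mu)] = (1)·(0.1648) + (1)·(0.0989) + (1)·(0.1758) = 0.4396.

Step 4 — take square root: d = √(0.4396) ≈ 0.663.

d(x, mu) = √(0.4396) ≈ 0.663


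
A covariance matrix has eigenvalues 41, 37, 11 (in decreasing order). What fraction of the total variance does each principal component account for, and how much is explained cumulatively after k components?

Step 1 — total variance = trace(Sigma) = Σ λ_i = 41 + 37 + 11 = 89.

Step 2 — fraction explained by component i = λ_i / Σ λ:
  PC1: 41/89 = 0.4607
  PC2: 37/89 = 0.4157
  PC3: 11/89 = 0.1236

Step 3 — cumulative fraction after k components = (λ_1 + ... + λ_k) / Σ λ:
  k = 1: 41/89 = 0.4607
  k = 2: (41 + 37)/89 = 78/89 = 0.8764
  k = 3: (41 + 37 + 11)/89 = 89/89 = 1

Summary (fraction, with percent):

explained: PC1 0.4607 (46.07%), PC2 0.4157 (41.57%), PC3 0.1236 (12.36%);  cumulative: 0.4607, 0.8764, 1


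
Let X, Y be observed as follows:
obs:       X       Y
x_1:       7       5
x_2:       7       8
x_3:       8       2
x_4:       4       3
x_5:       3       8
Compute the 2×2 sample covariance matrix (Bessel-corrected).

Step 1 — column means:
  mean(X) = (7 + 7 + 8 + 4 + 3) / 5 = 29/5 = 5.8
  mean(Y) = (5 + 8 + 2 + 3 + 8) / 5 = 26/5 = 5.2

Step 2 — sample covariance S[i,j] = (1/(n-1)) · Σ_k (x_{k,i} - mean_i) · (x_{k,j} - mean_j), with n-1 = 4.
  S[X,X] = ((1.2)·(1.2) + (1.2)·(1.2) + (2.2)·(2.2) + (-1.8)·(-1.8) + (-2.8)·(-2.8)) / 4 = 18.8/4 = 4.7
  S[X,Y] = ((1.2)·(-0.2) + (1.2)·(2.8) + (2.2)·(-3.2) + (-1.8)·(-2.2) + (-2.8)·(2.8)) / 4 = -7.8/4 = -1.95
  S[Y,Y] = ((-0.2)·(-0.2) + (2.8)·(2.8) + (-3.2)·(-3.2) + (-2.2)·(-2.2) + (2.8)·(2.8)) / 4 = 30.8/4 = 7.7

S is symmetric (S[j,i] = S[i,j]). Assembling:

S = [[4.7, -1.95],
 [-1.95, 7.7]]


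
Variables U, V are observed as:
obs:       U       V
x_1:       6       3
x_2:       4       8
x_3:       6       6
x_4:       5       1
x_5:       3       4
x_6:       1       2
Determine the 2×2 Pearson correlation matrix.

Step 1 — column means:
  mean(U) = (6 + 4 + 6 + 5 + 3 + 1) / 6 = 25/6 = 4.1667
  mean(V) = (3 + 8 + 6 + 1 + 4 + 2) / 6 = 24/6 = 4

Step 2 — sample variances and covariances s[i,j] = (1/(n-1)) · Σ_k (x_{k,i} - mean_i) · (x_{k,j} - mean_j), with n-1 = 5:
  s[U,U] = ((1.8333)·(1.8333) + (-0.1667)·(-0.1667) + (1.8333)·(1.8333) + (0.8333)·(0.8333) + (-1.1667)·(-1.1667) + (-3.1667)·(-3.1667)) / 5 = 18.8333/5 = 3.7667
  s[U,V] = ((1.8333)·(-1) + (-0.1667)·(4) + (1.8333)·(2) + (0.8333)·(-3) + (-1.1667)·(0) + (-3.1667)·(-2)) / 5 = 5/5 = 1
  s[V,V] = ((-1)·(-1) + (4)·(4) + (2)·(2) + (-3)·(-3) + (0)·(0) + (-2)·(-2)) / 5 = 34/5 = 6.8
  Sample standard deviations s_i = √(s[i,i]):
  s(U) = √(3.7667) = 1.9408
  s(V) = √(6.8) = 2.6077

Step 3 — r_{ij} = s_{ij} / (s_i · s_j):
  r[U,U] = 1 (diagonal).
  r[U,V] = 1 / (1.9408 · 2.6077) = 1 / 5.061 = 0.1976
  r[V,V] = 1 (diagonal).

R is symmetric with unit diagonal. Assembling:

R = [[1, 0.1976],
 [0.1976, 1]]


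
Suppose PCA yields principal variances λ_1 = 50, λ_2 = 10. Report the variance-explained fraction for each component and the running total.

Step 1 — total variance = trace(Sigma) = Σ λ_i = 50 + 10 = 60.

Step 2 — fraction explained by component i = λ_i / Σ λ:
  PC1: 50/60 = 0.8333
  PC2: 10/60 = 0.1667

Step 3 — cumulative fraction after k components = (λ_1 + ... + λ_k) / Σ λ:
  k = 1: 50/60 = 0.8333
  k = 2: (50 + 10)/60 = 60/60 = 1

Summary (fraction, with percent):

explained: PC1 0.8333 (83.33%), PC2 0.1667 (16.67%);  cumulative: 0.8333, 1


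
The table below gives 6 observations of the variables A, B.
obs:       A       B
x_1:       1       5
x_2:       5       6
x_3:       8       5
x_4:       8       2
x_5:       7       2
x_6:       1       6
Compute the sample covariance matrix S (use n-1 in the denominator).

Step 1 — column means:
  mean(A) = (1 + 5 + 8 + 8 + 7 + 1) / 6 = 30/6 = 5
  mean(B) = (5 + 6 + 5 + 2 + 2 + 6) / 6 = 26/6 = 4.3333

Step 2 — sample covariance S[i,j] = (1/(n-1)) · Σ_k (x_{k,i} - mean_i) · (x_{k,j} - mean_j), with n-1 = 5.
  S[A,A] = ((-4)·(-4) + (0)·(0) + (3)·(3) + (3)·(3) + (2)·(2) + (-4)·(-4)) / 5 = 54/5 = 10.8
  S[A,B] = ((-4)·(0.6667) + (0)·(1.6667) + (3)·(0.6667) + (3)·(-2.3333) + (2)·(-2.3333) + (-4)·(1.6667)) / 5 = -19/5 = -3.8
  S[B,B] = ((0.6667)·(0.6667) + (1.6667)·(1.6667) + (0.6667)·(0.6667) + (-2.3333)·(-2.3333) + (-2.3333)·(-2.3333) + (1.6667)·(1.6667)) / 5 = 17.3333/5 = 3.4667

S is symmetric (S[j,i] = S[i,j]). Assembling:

S = [[10.8, -3.8],
 [-3.8, 3.4667]]


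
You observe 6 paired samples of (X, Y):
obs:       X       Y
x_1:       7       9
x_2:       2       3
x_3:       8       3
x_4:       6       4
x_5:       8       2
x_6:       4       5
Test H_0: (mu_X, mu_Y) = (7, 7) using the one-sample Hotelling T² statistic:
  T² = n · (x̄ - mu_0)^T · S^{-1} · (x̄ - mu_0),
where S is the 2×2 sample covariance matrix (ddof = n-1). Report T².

Step 1 — sample mean vector:
  mean(X) = (7 + 2 + 8 + 6 + 8 + 4) / 6 = 35/6 = 5.8333
  mean(Y) = (9 + 3 + 3 + 4 + 2 + 5) / 6 = 26/6 = 4.3333
  x̄ = (5.8333, 4.3333),  deviation x̄ - mu_0 = (5.8333, 4.3333) - (7, 7) = (-1.1667, -2.6667).

Step 2 — sample covariance matrix, S[i,j] = (1/(n-1)) · Σ_k (x_{k,i} - mean_i) · (x_{k,j} - mean_j), divisor n-1 = 5:
  S[X,X] = ((1.1667)·(1.1667) + (-3.8333)·(-3.8333) + (2.1667)·(2.1667) + (0.1667)·(0.1667) + (2.1667)·(2.1667) + (-1.8333)·(-1.8333)) / 5 = 28.8333/5 = 5.7667
  S[X,Y] = ((1.1667)·(4.6667) + (-3.8333)·(-1.3333) + (2.1667)·(-1.3333) + (0.1667)·(-0.3333) + (2.1667)·(-2.3333) + (-1.8333)·(0.6667)) / 5 = 1.3333/5 = 0.2667
  S[Y,Y] = ((4.6667)·(4.6667) + (-1.3333)·(-1.3333) + (-1.3333)·(-1.3333) + (-0.3333)·(-0.3333) + (-2.3333)·(-2.3333) + (0.6667)·(0.6667)) / 5 = 31.3333/5 = 6.2667
  S = [[5.7667, 0.2667],
 [0.2667, 6.2667]].

Step 3 — invert S. det(S) = 5.7667·6.2667 - (0.2667)² = 36.0667.
  S^{-1} = (1/det) · [[d, -b], [-b, a]] = [[0.1738, -0.0074],
 [-0.0074, 0.1599]].

Step 4 — quadratic form (x̄ - mu_0)^T · S^{-1} · (x̄ - mu_0):
  S^{-1} · (x̄ - mu_0) = (-0.183, -0.4177),
  (x̄ - mu_0)^T · [...] = (-1.1667)·(-0.183) + (-2.6667)·(-0.4177) = 1.3275.

Step 5 — scale by n: T² = 6 · 1.3275 = 7.9649.

T² ≈ 7.9649


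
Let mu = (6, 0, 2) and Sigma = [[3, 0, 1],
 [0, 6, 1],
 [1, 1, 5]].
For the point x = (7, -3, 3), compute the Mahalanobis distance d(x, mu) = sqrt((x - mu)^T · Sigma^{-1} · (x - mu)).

Step 1 — centre the observation: (x - mu) = (1, -3, 1).

Step 2 — invert Sigma (cofactor / det for 3×3, or solve directly):
  Sigma^{-1} = [[0.358, 0.0123, -0.0741],
 [0.0123, 0.1728, -0.037],
 [-0.0741, -0.037, 0.2222]].

Step 3 — form the quadratic (x - mu)^T · Sigma^{-1} · (x - mu):
  Sigma^{-1} · (x - mu) = (0.2469, -0.5432, 0.2593).
  (x - mu)^T · [Sigma^{-1} · (x - mu)] = (1)·(0.2469) + (-3)·(-0.5432) + (1)·(0.2593) = 2.1358.

Step 4 — take square root: d = √(2.1358) ≈ 1.4614.

d(x, mu) = √(2.1358) ≈ 1.4614


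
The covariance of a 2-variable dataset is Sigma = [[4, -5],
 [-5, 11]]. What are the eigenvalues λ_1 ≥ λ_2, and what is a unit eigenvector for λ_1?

Step 1 — characteristic polynomial of 2×2 Sigma:
  det(Sigma - λI) = λ² - trace · λ + det = 0.
  trace = 4 + 11 = 15, det = 4·11 - (-5)² = 19.
Step 2 — discriminant:
  Δ = trace² - 4·det = 225 - 76 = 149.
Step 3 — eigenvalues:
  λ = (trace ± √Δ)/2 = (15 ± 12.2066)/2,
  λ_1 = 13.6033,  λ_2 = 1.3967.

Step 4 — unit eigenvector for λ_1: solve (Sigma - λ_1 I)v = 0. First row:
  (4 - 13.6033)·v_x + (-5)·v_y = 0, i.e. (-9.6033)·v_x + (-5)·v_y = 0,
  so v ∝ (b, λ_1 - a) = (-5, 9.6033); multiply by -1 so the first entry is positive: u = (5, -9.6033).
  ||u|| = √((5)² + (-9.6033)²) = √(117.2229) ≈ 10.827,
  v_1 = u/||u|| ≈ (0.4618, -0.887) (||v_1|| = 1).

λ_1 = 13.6033,  λ_2 = 1.3967;  v_1 ≈ (0.4618, -0.887)


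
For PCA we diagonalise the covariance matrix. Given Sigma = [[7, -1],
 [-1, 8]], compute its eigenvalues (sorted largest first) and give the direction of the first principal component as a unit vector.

Step 1 — characteristic polynomial of 2×2 Sigma:
  det(Sigma - λI) = λ² - trace · λ + det = 0.
  trace = 7 + 8 = 15, det = 7·8 - (-1)² = 55.
Step 2 — discriminant:
  Δ = trace² - 4·det = 225 - 220 = 5.
Step 3 — eigenvalues:
  λ = (trace ± √Δ)/2 = (15 ± 2.2361)/2,
  λ_1 = 8.618,  λ_2 = 6.382.

Step 4 — unit eigenvector for λ_1: solve (Sigma - λ_1 I)v = 0. First row:
  (7 - 8.618)·v_x + (-1)·v_y = 0, i.e. (-1.618)·v_x + (-1)·v_y = 0,
  so v ∝ (b, λ_1 - a) = (-1, 1.618); multiply by -1 so the first entry is positive: u = (1, -1.618).
  ||u|| = √((1)² + (-1.618)²) = √(3.618) ≈ 1.9021,
  v_1 = u/||u|| ≈ (0.5257, -0.8507) (||v_1|| = 1).

λ_1 = 8.618,  λ_2 = 6.382;  v_1 ≈ (0.5257, -0.8507)


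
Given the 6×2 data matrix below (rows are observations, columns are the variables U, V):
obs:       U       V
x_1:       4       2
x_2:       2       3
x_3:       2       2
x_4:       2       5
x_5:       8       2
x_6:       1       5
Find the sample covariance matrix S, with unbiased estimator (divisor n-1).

Step 1 — column means:
  mean(U) = (4 + 2 + 2 + 2 + 8 + 1) / 6 = 19/6 = 3.1667
  mean(V) = (2 + 3 + 2 + 5 + 2 + 5) / 6 = 19/6 = 3.1667

Step 2 — sample covariance S[i,j] = (1/(n-1)) · Σ_k (x_{k,i} - mean_i) · (x_{k,j} - mean_j), with n-1 = 5.
  S[U,U] = ((0.8333)·(0.8333) + (-1.1667)·(-1.1667) + (-1.1667)·(-1.1667) + (-1.1667)·(-1.1667) + (4.8333)·(4.8333) + (-2.1667)·(-2.1667)) / 5 = 32.8333/5 = 6.5667
  S[U,V] = ((0.8333)·(-1.1667) + (-1.1667)·(-0.1667) + (-1.1667)·(-1.1667) + (-1.1667)·(1.8333) + (4.8333)·(-1.1667) + (-2.1667)·(1.8333)) / 5 = -11.1667/5 = -2.2333
  S[V,V] = ((-1.1667)·(-1.1667) + (-0.1667)·(-0.1667) + (-1.1667)·(-1.1667) + (1.8333)·(1.8333) + (-1.1667)·(-1.1667) + (1.8333)·(1.8333)) / 5 = 10.8333/5 = 2.1667

S is symmetric (S[j,i] = S[i,j]). Assembling:

S = [[6.5667, -2.2333],
 [-2.2333, 2.1667]]


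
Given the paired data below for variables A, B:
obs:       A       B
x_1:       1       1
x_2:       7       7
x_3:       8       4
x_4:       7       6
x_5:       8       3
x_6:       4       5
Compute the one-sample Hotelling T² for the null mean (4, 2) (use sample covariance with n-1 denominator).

Step 1 — sample mean vector:
  mean(A) = (1 + 7 + 8 + 7 + 8 + 4) / 6 = 35/6 = 5.8333
  mean(B) = (1 + 7 + 4 + 6 + 3 + 5) / 6 = 26/6 = 4.3333
  x̄ = (5.8333, 4.3333),  deviation x̄ - mu_0 = (5.8333, 4.3333) - (4, 2) = (1.8333, 2.3333).

Step 2 — sample covariance matrix, S[i,j] = (1/(n-1)) · Σ_k (x_{k,i} - mean_i) · (x_{k,j} - mean_j), divisor n-1 = 5:
  S[A,A] = ((-4.8333)·(-4.8333) + (1.1667)·(1.1667) + (2.1667)·(2.1667) + (1.1667)·(1.1667) + (2.1667)·(2.1667) + (-1.8333)·(-1.8333)) / 5 = 38.8333/5 = 7.7667
  S[A,B] = ((-4.8333)·(-3.3333) + (1.1667)·(2.6667) + (2.1667)·(-0.3333) + (1.1667)·(1.6667) + (2.1667)·(-1.3333) + (-1.8333)·(0.6667)) / 5 = 16.3333/5 = 3.2667
  S[B,B] = ((-3.3333)·(-3.3333) + (2.6667)·(2.6667) + (-0.3333)·(-0.3333) + (1.6667)·(1.6667) + (-1.3333)·(-1.3333) + (0.6667)·(0.6667)) / 5 = 23.3333/5 = 4.6667
  S = [[7.7667, 3.2667],
 [3.2667, 4.6667]].

Step 3 — invert S. det(S) = 7.7667·4.6667 - (3.2667)² = 25.5733.
  S^{-1} = (1/det) · [[d, -b], [-b, a]] = [[0.1825, -0.1277],
 [-0.1277, 0.3037]].

Step 4 — quadratic form (x̄ - mu_0)^T · S^{-1} · (x̄ - mu_0):
  S^{-1} · (x̄ - mu_0) = (0.0365, 0.4745),
  (x̄ - mu_0)^T · [...] = (1.8333)·(0.0365) + (2.3333)·(0.4745) = 1.174.

Step 5 — scale by n: T² = 6 · 1.174 = 7.0438.

T² ≈ 7.0438


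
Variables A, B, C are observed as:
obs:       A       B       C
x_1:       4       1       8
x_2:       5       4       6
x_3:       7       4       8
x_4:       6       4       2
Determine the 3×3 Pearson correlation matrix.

Step 1 — column means:
  mean(A) = (4 + 5 + 7 + 6) / 4 = 22/4 = 5.5
  mean(B) = (1 + 4 + 4 + 4) / 4 = 13/4 = 3.25
  mean(C) = (8 + 6 + 8 + 2) / 4 = 24/4 = 6

Step 2 — sample variances and covariances s[i,j] = (1/(n-1)) · Σ_k (x_{k,i} - mean_i) · (x_{k,j} - mean_j), with n-1 = 3:
  s[A,A] = ((-1.5)·(-1.5) + (-0.5)·(-0.5) + (1.5)·(1.5) + (0.5)·(0.5)) / 3 = 5/3 = 1.6667
  s[A,B] = ((-1.5)·(-2.25) + (-0.5)·(0.75) + (1.5)·(0.75) + (0.5)·(0.75)) / 3 = 4.5/3 = 1.5
  s[A,C] = ((-1.5)·(2) + (-0.5)·(0) + (1.5)·(2) + (0.5)·(-4)) / 3 = -2/3 = -0.6667
  s[B,B] = ((-2.25)·(-2.25) + (0.75)·(0.75) + (0.75)·(0.75) + (0.75)·(0.75)) / 3 = 6.75/3 = 2.25
  s[B,C] = ((-2.25)·(2) + (0.75)·(0) + (0.75)·(2) + (0.75)·(-4)) / 3 = -6/3 = -2
  s[C,C] = ((2)·(2) + (0)·(0) + (2)·(2) + (-4)·(-4)) / 3 = 24/3 = 8
  Sample standard deviations s_i = √(s[i,i]):
  s(A) = √(1.6667) = 1.291
  s(B) = √(2.25) = 1.5
  s(C) = √(8) = 2.8284

Step 3 — r_{ij} = s_{ij} / (s_i · s_j):
  r[A,A] = 1 (diagonal).
  r[A,B] = 1.5 / (1.291 · 1.5) = 1.5 / 1.9365 = 0.7746
  r[A,C] = -0.6667 / (1.291 · 2.8284) = -0.6667 / 3.6515 = -0.1826
  r[B,B] = 1 (diagonal).
  r[B,C] = -2 / (1.5 · 2.8284) = -2 / 4.2426 = -0.4714
  r[C,C] = 1 (diagonal).

R is symmetric with unit diagonal. Assembling:

R = [[1, 0.7746, -0.1826],
 [0.7746, 1, -0.4714],
 [-0.1826, -0.4714, 1]]
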